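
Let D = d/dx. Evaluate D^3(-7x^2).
0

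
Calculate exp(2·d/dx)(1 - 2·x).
- 2 x - 3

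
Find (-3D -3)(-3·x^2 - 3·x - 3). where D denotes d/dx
9 x^{2} + 27 x + 18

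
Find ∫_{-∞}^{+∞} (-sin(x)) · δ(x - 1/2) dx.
- \sin{\left(\frac{1}{2} \right)}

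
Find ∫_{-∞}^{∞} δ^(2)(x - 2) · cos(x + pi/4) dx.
- \cos{\left(\frac{\pi}{4} + 2 \right)}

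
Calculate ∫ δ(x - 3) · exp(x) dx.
e^{3}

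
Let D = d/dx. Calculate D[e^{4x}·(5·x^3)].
x^{2} \left(20 x + 15\right) e^{4 x}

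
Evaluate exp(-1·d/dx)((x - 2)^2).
x^{2} - 6 x + 9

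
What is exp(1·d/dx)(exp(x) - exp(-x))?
2 \sinh{\left(x + 1 \right)}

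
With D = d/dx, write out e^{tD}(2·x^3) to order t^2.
2 x \left(3 t^{2} + 3 t x + x^{2}\right)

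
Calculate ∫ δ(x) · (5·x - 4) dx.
-4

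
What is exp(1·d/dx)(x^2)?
x^{2} + 2 x + 1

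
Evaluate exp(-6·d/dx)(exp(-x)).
e^{6 - x}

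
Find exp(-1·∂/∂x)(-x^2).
- x^{2} + 2 x - 1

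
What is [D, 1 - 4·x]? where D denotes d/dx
-4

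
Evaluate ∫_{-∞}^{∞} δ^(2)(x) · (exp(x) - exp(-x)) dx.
0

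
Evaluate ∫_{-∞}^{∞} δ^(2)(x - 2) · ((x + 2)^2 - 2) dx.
2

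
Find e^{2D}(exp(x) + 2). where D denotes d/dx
e^{x + 2} + 2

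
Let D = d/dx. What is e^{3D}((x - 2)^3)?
x^{3} + 3 x^{2} + 3 x + 1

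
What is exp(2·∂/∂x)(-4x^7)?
- 4 x^{7} - 56 x^{6} - 336 x^{5} - 1120 x^{4} - 2240 x^{3} - 2688 x^{2} - 1792 x - 512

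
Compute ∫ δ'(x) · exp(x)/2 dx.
- \frac{1}{2}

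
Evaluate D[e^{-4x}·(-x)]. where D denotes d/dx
\left(4 x - 1\right) e^{- 4 x}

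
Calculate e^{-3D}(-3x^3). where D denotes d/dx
- 3 x^{3} + 27 x^{2} - 81 x + 81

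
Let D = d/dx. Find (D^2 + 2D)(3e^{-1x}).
- 3 e^{- x}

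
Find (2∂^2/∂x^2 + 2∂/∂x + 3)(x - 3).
3 x - 7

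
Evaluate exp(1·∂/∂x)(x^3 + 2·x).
x^{3} + 3 x^{2} + 5 x + 3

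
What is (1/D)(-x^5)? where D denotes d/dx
- \frac{x^{6}}{6}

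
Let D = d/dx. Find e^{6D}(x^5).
x^{5} + 30 x^{4} + 360 x^{3} + 2160 x^{2} + 6480 x + 7776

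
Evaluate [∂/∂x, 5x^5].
25 x^{4}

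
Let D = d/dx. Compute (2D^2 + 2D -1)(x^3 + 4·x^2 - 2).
- x^{3} + 2 x^{2} + 28 x + 18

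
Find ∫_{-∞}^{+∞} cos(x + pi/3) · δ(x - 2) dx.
\cos{\left(\frac{\pi}{3} + 2 \right)}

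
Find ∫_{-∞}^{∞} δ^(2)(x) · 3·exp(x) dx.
3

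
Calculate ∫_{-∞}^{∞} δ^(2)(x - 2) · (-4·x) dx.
0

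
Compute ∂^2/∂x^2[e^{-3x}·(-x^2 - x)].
\left(- 9 x^{2} + 3 x + 4\right) e^{- 3 x}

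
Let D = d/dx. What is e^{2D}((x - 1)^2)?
x^{2} + 2 x + 1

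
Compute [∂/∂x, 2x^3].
6 x^{2}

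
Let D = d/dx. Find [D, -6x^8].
- 48 x^{7}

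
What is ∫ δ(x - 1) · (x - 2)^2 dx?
1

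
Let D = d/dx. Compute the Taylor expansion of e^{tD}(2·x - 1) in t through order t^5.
2 t + 2 x - 1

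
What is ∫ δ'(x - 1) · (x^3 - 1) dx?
-3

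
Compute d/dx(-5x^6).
- 30 x^{5}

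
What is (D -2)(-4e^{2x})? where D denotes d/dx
0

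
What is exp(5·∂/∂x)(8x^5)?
8 x^{5} + 200 x^{4} + 2000 x^{3} + 10000 x^{2} + 25000 x + 25000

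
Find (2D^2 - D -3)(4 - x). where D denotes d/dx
3 x - 11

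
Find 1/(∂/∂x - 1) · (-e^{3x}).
- \frac{e^{3 x}}{2}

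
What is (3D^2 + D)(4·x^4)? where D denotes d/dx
16 x^{2} \left(x + 9\right)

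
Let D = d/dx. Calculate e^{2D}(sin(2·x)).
\sin{\left(2 x + 4 \right)}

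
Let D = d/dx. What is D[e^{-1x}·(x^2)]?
x \left(2 - x\right) e^{- x}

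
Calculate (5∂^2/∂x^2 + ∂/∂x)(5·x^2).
10 x + 50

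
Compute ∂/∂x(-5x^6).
- 30 x^{5}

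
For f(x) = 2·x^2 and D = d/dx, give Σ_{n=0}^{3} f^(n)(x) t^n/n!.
2 t^{2} + 4 t x + 2 x^{2}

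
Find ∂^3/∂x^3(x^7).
210 x^{4}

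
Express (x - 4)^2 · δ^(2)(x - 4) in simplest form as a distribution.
2\delta(x - 4)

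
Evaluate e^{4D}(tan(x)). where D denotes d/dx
\tan{\left(x + 4 \right)}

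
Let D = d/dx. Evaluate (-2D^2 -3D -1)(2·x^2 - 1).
- 2 x^{2} - 12 x - 7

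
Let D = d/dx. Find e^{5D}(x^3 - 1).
x^{3} + 15 x^{2} + 75 x + 124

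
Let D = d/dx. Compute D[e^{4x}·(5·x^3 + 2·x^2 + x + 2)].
\left(20 x^{3} + 23 x^{2} + 8 x + 9\right) e^{4 x}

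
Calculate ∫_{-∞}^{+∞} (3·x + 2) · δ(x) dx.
2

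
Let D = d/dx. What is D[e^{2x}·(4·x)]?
\left(8 x + 4\right) e^{2 x}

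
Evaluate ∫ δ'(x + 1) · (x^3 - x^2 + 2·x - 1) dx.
-7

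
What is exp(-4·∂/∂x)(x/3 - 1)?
\frac{x}{3} - \frac{7}{3}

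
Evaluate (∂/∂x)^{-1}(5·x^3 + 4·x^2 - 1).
\frac{5 x^{4}}{4} + \frac{4 x^{3}}{3} - x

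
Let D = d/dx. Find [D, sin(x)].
\cos{\left(x \right)}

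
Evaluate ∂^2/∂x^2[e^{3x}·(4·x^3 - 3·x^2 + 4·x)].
\left(36 x^{3} + 45 x^{2} + 24 x + 18\right) e^{3 x}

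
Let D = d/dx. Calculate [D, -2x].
-2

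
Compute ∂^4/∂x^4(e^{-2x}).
16 e^{- 2 x}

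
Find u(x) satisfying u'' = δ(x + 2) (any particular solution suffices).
\frac{|x + 2|}{2}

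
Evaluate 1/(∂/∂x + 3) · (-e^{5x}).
- \frac{e^{5 x}}{8}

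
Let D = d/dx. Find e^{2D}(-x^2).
- x^{2} - 4 x - 4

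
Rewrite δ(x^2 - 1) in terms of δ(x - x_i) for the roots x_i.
\frac{\delta(x - 1) + \delta(x + 1)}{2}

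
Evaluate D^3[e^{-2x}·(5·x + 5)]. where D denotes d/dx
20 \left(1 - 2 x\right) e^{- 2 x}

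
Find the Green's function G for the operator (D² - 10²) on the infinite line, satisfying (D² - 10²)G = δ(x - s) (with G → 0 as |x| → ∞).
-\frac{e^{-10|x-s|}}{20}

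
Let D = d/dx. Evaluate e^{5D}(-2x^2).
- 2 x^{2} - 20 x - 50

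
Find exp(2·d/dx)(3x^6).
3 x^{6} + 36 x^{5} + 180 x^{4} + 480 x^{3} + 720 x^{2} + 576 x + 192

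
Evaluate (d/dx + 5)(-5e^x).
- 30 e^{x}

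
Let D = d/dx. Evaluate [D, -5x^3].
- 15 x^{2}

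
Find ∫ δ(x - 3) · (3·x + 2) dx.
11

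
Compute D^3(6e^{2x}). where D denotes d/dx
48 e^{2 x}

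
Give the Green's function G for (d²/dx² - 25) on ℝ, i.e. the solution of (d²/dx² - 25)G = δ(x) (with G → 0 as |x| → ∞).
-\frac{e^{-5|x|}}{10}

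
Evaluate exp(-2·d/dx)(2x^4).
2 x^{4} - 16 x^{3} + 48 x^{2} - 64 x + 32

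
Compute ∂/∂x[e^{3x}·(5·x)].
\left(15 x + 5\right) e^{3 x}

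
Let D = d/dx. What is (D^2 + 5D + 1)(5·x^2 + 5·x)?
5 x^{2} + 55 x + 35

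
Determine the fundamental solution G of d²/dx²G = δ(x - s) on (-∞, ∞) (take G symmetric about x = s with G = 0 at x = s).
\frac{|x - s|}{2}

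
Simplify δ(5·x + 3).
\frac{\delta(x + 3/5)}{5}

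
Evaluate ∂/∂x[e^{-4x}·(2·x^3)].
x^{2} \left(6 - 8 x\right) e^{- 4 x}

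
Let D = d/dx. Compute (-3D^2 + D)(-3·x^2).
18 - 6 x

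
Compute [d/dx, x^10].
10 x^{9}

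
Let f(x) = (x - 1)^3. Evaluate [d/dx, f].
3 \left(x - 1\right)^{2}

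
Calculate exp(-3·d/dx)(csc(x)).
\csc{\left(x - 3 \right)}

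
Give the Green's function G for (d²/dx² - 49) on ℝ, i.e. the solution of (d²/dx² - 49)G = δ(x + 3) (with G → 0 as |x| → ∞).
-\frac{e^{-7|x + 3|}}{14}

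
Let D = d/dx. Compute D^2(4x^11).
440 x^{9}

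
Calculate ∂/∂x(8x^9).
72 x^{8}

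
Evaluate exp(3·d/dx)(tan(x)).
\tan{\left(x + 3 \right)}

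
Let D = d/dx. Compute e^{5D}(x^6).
x^{6} + 30 x^{5} + 375 x^{4} + 2500 x^{3} + 9375 x^{2} + 18750 x + 15625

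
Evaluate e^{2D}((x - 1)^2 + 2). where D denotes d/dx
x^{2} + 2 x + 3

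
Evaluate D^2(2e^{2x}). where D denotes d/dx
8 e^{2 x}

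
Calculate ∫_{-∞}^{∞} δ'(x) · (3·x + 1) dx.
-3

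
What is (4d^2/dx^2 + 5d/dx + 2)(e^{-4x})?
46 e^{- 4 x}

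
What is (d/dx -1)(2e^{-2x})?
- 6 e^{- 2 x}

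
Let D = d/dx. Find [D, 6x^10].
60 x^{9}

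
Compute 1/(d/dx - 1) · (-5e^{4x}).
- \frac{5 e^{4 x}}{3}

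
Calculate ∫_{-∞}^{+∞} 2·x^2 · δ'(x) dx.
0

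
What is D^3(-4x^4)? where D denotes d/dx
- 96 x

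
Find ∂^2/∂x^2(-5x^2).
-10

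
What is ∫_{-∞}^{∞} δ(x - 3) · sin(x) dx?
\sin{\left(3 \right)}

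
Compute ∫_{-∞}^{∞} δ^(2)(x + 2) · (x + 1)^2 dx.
2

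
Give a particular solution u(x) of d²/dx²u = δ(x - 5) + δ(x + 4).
\frac{|x - 5|}{2} + \frac{|x + 4|}{2}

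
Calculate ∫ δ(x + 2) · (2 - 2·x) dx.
6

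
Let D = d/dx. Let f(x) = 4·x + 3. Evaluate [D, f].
4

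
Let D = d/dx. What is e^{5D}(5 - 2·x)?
- 2 x - 5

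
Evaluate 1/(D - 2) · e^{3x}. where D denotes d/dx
e^{3 x}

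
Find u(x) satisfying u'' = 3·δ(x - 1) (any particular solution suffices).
\frac{3|x - 1|}{2}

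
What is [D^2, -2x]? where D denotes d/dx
-4D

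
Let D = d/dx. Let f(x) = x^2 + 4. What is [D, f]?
2 x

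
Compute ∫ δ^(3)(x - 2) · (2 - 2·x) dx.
0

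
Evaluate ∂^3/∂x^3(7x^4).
168 x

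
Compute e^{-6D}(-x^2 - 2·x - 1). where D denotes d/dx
- x^{2} + 10 x - 25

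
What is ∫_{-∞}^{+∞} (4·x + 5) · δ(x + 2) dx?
-3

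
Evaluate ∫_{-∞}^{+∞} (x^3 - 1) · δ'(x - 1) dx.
-3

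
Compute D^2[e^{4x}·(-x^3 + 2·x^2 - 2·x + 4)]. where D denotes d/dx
\left(- 16 x^{3} + 8 x^{2} - 6 x + 52\right) e^{4 x}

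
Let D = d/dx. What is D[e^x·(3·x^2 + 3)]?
3 \left(x^{2} + 2 x + 1\right) e^{x}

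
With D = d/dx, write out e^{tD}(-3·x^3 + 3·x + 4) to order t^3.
- 3 t^{3} - 9 t^{2} x - 3 t \left(3 x^{2} - 1\right) - 3 x^{3} + 3 x + 4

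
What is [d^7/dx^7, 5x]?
35\frac{d^{6}}{dx^{6}}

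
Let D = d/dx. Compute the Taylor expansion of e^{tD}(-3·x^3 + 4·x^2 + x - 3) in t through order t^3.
- 3 t^{3} + t^{2} \left(4 - 9 x\right) + t \left(- 9 x^{2} + 8 x + 1\right) - 3 x^{3} + 4 x^{2} + x - 3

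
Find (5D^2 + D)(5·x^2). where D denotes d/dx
10 x + 50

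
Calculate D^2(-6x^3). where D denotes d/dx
- 36 x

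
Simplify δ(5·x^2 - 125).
\frac{\delta(x - 5) + \delta(x + 5)}{50}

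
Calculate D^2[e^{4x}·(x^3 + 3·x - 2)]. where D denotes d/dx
\left(16 x^{3} + 24 x^{2} + 54 x - 8\right) e^{4 x}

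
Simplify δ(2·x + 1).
\frac{\delta(x + 1/2)}{2}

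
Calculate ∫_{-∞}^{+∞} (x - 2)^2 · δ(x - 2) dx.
0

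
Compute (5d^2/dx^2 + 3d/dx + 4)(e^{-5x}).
114 e^{- 5 x}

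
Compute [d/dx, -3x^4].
- 12 x^{3}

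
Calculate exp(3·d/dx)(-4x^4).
- 4 x^{4} - 48 x^{3} - 216 x^{2} - 432 x - 324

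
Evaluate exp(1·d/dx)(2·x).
2 x + 2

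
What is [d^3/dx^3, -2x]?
-6\frac{d^{2}}{dx^{2}}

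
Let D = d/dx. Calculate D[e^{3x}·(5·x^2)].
5 x \left(3 x + 2\right) e^{3 x}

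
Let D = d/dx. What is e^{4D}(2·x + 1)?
2 x + 9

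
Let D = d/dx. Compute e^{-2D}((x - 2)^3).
x^{3} - 12 x^{2} + 48 x - 64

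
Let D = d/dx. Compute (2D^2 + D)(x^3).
3 x \left(x + 4\right)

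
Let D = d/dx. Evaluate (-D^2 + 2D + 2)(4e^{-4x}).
- 88 e^{- 4 x}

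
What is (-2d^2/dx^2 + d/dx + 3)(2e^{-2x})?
- 14 e^{- 2 x}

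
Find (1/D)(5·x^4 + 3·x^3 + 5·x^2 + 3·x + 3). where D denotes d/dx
x^{5} + \frac{3 x^{4}}{4} + \frac{5 x^{3}}{3} + \frac{3 x^{2}}{2} + 3 x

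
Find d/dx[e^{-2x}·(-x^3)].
x^{2} \left(2 x - 3\right) e^{- 2 x}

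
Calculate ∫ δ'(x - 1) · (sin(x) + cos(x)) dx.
- \cos{\left(1 \right)} + \sin{\left(1 \right)}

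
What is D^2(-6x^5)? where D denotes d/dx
- 120 x^{3}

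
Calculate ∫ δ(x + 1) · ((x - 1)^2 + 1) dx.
5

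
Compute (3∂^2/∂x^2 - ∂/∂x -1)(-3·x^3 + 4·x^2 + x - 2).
3 x^{3} + 5 x^{2} - 63 x + 25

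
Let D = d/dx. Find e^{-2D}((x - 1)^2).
x^{2} - 6 x + 9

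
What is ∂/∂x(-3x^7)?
- 21 x^{6}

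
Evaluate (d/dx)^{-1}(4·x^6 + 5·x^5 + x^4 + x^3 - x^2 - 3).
\frac{4 x^{7}}{7} + \frac{5 x^{6}}{6} + \frac{x^{5}}{5} + \frac{x^{4}}{4} - \frac{x^{3}}{3} - 3 x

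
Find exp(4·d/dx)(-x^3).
- x^{3} - 12 x^{2} - 48 x - 64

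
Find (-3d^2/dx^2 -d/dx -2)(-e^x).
6 e^{x}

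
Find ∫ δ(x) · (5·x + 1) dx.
1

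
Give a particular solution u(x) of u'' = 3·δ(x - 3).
\frac{3|x - 3|}{2}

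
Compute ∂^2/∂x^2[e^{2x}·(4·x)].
16 \left(x + 1\right) e^{2 x}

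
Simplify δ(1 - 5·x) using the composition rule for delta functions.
\frac{\delta(x - 1/5)}{5}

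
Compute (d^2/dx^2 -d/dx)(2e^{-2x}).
12 e^{- 2 x}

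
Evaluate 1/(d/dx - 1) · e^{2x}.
e^{2 x}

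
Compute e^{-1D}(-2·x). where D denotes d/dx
2 - 2 x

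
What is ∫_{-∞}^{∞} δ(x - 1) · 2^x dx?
2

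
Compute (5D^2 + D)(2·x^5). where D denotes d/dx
10 x^{3} \left(x + 20\right)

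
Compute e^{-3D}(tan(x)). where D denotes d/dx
\tan{\left(x - 3 \right)}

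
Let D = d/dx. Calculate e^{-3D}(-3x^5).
- 3 x^{5} + 45 x^{4} - 270 x^{3} + 810 x^{2} - 1215 x + 729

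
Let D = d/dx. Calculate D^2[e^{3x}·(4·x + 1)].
\left(36 x + 33\right) e^{3 x}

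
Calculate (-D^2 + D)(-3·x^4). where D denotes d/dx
12 x^{2} \left(3 - x\right)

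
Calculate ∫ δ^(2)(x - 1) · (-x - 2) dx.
0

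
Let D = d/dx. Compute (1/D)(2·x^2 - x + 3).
\frac{2 x^{3}}{3} - \frac{x^{2}}{2} + 3 x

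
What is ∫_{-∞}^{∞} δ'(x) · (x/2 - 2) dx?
- \frac{1}{2}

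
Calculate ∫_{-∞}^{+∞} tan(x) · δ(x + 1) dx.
- \tan{\left(1 \right)}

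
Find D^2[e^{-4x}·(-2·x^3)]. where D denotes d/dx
4 x \left(- 8 x^{2} + 12 x - 3\right) e^{- 4 x}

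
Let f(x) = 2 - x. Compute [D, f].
-1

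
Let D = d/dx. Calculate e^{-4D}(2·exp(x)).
2 e^{x - 4}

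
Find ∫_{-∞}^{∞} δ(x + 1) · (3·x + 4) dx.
1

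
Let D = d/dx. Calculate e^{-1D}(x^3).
x^{3} - 3 x^{2} + 3 x - 1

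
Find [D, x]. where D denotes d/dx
1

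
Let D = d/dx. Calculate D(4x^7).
28 x^{6}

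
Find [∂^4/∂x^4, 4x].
16\frac{d^{3}}{dx^{3}}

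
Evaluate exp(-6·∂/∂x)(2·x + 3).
2 x - 9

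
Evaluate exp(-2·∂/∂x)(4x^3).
4 x^{3} - 24 x^{2} + 48 x - 32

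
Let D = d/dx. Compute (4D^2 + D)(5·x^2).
10 x + 40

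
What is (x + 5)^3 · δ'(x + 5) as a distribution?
0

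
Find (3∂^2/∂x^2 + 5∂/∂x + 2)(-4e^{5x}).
- 408 e^{5 x}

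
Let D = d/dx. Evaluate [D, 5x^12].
60 x^{11}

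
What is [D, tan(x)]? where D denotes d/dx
\frac{1}{\cos^{2}{\left(x \right)}}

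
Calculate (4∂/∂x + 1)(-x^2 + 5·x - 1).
- x^{2} - 3 x + 19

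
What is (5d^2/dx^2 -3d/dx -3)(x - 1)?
- 3 x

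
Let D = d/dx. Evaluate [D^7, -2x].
-14D^{6}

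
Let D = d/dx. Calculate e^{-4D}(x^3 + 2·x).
x^{3} - 12 x^{2} + 50 x - 72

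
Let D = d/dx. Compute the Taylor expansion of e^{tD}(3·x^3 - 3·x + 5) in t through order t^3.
3 t^{3} + 9 t^{2} x + 3 t \left(3 x^{2} - 1\right) + 3 x^{3} - 3 x + 5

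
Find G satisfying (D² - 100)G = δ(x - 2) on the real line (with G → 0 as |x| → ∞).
-\frac{e^{-10|x - 2|}}{20}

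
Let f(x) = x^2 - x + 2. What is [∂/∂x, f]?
2 x - 1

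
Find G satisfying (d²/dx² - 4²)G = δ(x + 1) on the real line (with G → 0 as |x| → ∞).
-\frac{e^{-4|x + 1|}}{8}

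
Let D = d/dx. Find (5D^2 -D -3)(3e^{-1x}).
9 e^{- x}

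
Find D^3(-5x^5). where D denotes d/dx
- 300 x^{2}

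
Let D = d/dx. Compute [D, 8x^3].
24 x^{2}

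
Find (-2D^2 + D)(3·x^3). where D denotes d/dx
9 x \left(x - 4\right)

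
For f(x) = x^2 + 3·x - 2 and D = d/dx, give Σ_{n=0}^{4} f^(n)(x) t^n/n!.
t^{2} + t \left(2 x + 3\right) + x^{2} + 3 x - 2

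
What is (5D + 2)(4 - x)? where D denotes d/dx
3 - 2 x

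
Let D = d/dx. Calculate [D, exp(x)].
e^{x}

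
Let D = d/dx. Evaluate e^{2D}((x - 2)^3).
x^{3}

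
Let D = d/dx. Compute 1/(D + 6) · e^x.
\frac{e^{x}}{7}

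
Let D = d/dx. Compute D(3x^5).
15 x^{4}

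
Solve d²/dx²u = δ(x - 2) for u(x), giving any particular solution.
\frac{|x - 2|}{2}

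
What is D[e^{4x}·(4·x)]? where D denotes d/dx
\left(16 x + 4\right) e^{4 x}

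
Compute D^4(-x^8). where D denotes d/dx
- 1680 x^{4}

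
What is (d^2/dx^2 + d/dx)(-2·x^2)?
- 4 x - 4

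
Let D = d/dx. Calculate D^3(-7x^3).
-42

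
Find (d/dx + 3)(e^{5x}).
8 e^{5 x}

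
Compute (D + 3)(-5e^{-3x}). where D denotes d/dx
0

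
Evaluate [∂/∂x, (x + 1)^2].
2 x + 2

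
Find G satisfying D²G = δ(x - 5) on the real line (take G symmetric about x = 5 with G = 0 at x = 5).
\frac{|x - 5|}{2}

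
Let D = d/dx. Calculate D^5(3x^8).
20160 x^{3}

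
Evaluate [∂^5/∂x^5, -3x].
-15\frac{d^{4}}{dx^{4}}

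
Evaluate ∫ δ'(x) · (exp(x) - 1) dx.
-1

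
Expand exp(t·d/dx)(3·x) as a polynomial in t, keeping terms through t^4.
3 t + 3 x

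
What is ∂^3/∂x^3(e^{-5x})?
- 125 e^{- 5 x}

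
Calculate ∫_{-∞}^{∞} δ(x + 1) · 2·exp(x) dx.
\frac{2}{e}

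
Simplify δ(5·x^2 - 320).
\frac{\delta(x - 8) + \delta(x + 8)}{80}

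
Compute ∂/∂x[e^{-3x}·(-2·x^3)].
6 x^{2} \left(x - 1\right) e^{- 3 x}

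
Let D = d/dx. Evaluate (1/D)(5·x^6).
\frac{5 x^{7}}{7}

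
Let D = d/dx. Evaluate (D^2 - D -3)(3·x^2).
- 9 x^{2} - 6 x + 6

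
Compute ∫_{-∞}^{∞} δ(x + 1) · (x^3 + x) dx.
-2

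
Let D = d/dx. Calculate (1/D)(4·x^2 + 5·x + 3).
\frac{4 x^{3}}{3} + \frac{5 x^{2}}{2} + 3 x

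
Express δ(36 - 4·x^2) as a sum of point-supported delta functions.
\frac{\delta(x - 3) + \delta(x + 3)}{24}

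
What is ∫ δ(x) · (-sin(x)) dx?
0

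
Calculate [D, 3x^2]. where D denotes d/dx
6 x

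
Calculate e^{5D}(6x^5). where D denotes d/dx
6 x^{5} + 150 x^{4} + 1500 x^{3} + 7500 x^{2} + 18750 x + 18750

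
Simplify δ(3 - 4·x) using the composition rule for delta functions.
\frac{\delta(x - 3/4)}{4}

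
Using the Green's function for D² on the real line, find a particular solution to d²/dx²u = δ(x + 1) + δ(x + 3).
\frac{|x + 1|}{2} + \frac{|x + 3|}{2}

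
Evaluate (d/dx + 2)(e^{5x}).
7 e^{5 x}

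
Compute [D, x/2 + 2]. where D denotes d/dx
\frac{1}{2}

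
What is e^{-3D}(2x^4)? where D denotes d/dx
2 x^{4} - 24 x^{3} + 108 x^{2} - 216 x + 162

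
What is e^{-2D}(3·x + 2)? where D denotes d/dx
3 x - 4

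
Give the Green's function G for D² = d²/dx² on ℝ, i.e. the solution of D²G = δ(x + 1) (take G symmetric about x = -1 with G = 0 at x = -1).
\frac{|x + 1|}{2}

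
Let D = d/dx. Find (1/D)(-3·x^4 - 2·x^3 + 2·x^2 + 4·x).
- \frac{3 x^{5}}{5} - \frac{x^{4}}{2} + \frac{2 x^{3}}{3} + 2 x^{2}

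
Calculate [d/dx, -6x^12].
- 72 x^{11}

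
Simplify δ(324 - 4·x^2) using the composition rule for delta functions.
\frac{\delta(x - 9) + \delta(x + 9)}{72}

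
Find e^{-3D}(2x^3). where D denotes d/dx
2 x^{3} - 18 x^{2} + 54 x - 54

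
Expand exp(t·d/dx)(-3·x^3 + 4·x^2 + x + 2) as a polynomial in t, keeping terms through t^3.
- 3 t^{3} + t^{2} \left(4 - 9 x\right) + t \left(- 9 x^{2} + 8 x + 1\right) - 3 x^{3} + 4 x^{2} + x + 2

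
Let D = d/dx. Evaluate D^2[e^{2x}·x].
4 \left(x + 1\right) e^{2 x}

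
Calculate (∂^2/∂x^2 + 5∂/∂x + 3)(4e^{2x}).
68 e^{2 x}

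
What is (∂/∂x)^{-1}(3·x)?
\frac{3 x^{2}}{2}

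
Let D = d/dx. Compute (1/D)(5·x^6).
\frac{5 x^{7}}{7}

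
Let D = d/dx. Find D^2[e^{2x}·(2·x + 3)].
\left(8 x + 20\right) e^{2 x}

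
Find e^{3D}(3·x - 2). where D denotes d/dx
3 x + 7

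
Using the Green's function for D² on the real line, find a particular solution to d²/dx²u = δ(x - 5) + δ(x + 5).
\frac{|x - 5|}{2} + \frac{|x + 5|}{2}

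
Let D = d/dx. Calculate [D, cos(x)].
- \sin{\left(x \right)}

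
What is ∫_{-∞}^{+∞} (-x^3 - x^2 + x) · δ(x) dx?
0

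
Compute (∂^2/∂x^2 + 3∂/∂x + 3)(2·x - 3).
6 x - 3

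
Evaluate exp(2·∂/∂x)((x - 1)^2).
x^{2} + 2 x + 1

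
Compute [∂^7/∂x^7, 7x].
49\frac{d^{6}}{dx^{6}}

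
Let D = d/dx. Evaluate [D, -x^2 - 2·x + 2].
- 2 x - 2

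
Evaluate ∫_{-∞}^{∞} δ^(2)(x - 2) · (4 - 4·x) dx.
0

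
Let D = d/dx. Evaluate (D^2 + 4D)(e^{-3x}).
- 3 e^{- 3 x}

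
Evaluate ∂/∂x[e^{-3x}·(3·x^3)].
9 x^{2} \left(1 - x\right) e^{- 3 x}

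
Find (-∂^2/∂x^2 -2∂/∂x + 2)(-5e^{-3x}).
5 e^{- 3 x}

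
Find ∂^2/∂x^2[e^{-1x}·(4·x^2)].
4 \left(x^{2} - 4 x + 2\right) e^{- x}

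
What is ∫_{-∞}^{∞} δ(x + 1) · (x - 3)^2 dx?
16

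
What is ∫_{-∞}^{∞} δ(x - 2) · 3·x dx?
6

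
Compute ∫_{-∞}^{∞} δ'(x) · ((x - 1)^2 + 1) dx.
2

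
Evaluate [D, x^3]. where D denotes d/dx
3 x^{2}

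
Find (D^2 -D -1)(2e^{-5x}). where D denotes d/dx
58 e^{- 5 x}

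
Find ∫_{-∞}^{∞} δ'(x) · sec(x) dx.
0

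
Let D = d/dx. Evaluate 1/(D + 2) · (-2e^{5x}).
- \frac{2 e^{5 x}}{7}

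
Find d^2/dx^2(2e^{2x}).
8 e^{2 x}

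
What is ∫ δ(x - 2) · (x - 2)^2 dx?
0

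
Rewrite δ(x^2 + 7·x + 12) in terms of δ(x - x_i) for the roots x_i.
\frac{\delta(x + 3) + \delta(x + 4)}{1}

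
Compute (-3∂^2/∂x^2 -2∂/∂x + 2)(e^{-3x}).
- 19 e^{- 3 x}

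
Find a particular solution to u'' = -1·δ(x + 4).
-\frac{|x + 4|}{2}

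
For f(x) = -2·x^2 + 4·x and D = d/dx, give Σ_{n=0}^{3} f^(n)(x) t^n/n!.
- 2 t^{2} - 4 t \left(x - 1\right) - 2 x^{2} + 4 x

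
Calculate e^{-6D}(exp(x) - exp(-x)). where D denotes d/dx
- e^{6 - x} + e^{x - 6}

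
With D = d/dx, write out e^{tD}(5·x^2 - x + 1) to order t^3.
5 t^{2} + t \left(10 x - 1\right) + 5 x^{2} - x + 1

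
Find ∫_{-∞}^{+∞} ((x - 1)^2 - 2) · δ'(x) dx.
2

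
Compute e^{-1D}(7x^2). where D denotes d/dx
7 x^{2} - 14 x + 7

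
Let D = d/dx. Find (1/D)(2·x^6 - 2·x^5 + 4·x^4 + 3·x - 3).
\frac{2 x^{7}}{7} - \frac{x^{6}}{3} + \frac{4 x^{5}}{5} + \frac{3 x^{2}}{2} - 3 x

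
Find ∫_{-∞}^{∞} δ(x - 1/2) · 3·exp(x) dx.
3 e^{\frac{1}{2}}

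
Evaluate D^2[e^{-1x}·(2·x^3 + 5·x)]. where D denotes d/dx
\left(2 x^{3} - 12 x^{2} + 17 x - 10\right) e^{- x}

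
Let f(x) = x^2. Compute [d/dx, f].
2 x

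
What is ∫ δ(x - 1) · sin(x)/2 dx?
\frac{\sin{\left(1 \right)}}{2}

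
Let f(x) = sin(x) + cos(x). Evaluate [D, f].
- \sin{\left(x \right)} + \cos{\left(x \right)}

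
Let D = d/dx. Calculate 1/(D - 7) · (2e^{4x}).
- \frac{2 e^{4 x}}{3}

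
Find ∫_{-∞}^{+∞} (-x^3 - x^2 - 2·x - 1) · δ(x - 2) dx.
-17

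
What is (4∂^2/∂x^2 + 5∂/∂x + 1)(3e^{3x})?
156 e^{3 x}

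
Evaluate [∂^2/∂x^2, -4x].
-8\frac{d}{dx}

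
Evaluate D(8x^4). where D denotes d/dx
32 x^{3}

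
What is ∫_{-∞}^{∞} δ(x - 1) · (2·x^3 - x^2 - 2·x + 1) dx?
0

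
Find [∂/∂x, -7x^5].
- 35 x^{4}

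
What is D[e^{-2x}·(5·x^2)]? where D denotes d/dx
10 x \left(1 - x\right) e^{- 2 x}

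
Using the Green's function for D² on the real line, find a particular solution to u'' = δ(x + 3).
\frac{|x + 3|}{2}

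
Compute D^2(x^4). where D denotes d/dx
12 x^{2}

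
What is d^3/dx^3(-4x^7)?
- 840 x^{4}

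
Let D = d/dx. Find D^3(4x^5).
240 x^{2}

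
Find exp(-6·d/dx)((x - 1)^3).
x^{3} - 21 x^{2} + 147 x - 343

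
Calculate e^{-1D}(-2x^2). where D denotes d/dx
- 2 x^{2} + 4 x - 2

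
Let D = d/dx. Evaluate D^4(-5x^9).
- 15120 x^{5}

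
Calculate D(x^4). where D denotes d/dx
4 x^{3}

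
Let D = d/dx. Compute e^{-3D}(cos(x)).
\cos{\left(x - 3 \right)}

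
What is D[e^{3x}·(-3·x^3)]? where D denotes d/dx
9 x^{2} \left(- x - 1\right) e^{3 x}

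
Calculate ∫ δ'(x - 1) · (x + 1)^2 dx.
-4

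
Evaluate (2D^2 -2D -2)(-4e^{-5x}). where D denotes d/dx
- 232 e^{- 5 x}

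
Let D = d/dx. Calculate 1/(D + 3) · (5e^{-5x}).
- \frac{5 e^{- 5 x}}{2}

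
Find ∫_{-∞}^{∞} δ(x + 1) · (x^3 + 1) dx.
0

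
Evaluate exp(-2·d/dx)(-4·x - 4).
4 - 4 x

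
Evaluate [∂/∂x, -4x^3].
- 12 x^{2}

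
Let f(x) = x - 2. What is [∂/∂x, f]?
1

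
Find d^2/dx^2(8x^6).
240 x^{4}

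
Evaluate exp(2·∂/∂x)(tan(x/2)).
\tan{\left(\frac{x}{2} + 1 \right)}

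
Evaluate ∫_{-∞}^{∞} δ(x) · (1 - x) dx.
1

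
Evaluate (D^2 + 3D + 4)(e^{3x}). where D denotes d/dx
22 e^{3 x}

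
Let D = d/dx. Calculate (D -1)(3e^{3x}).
6 e^{3 x}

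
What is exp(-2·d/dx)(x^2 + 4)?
x^{2} - 4 x + 8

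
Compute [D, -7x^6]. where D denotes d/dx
- 42 x^{5}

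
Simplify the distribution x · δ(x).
0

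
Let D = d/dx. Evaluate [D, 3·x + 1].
3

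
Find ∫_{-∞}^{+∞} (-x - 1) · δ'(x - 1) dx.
1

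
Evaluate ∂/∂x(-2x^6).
- 12 x^{5}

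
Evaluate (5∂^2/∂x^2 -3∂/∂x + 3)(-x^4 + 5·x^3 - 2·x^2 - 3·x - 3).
- 3 x^{4} + 27 x^{3} - 111 x^{2} + 153 x - 20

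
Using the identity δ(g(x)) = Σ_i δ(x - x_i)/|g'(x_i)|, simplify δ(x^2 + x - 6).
\frac{\delta(x - 2) + \delta(x + 3)}{5}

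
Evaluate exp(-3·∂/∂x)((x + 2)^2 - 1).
x \left(x - 2\right)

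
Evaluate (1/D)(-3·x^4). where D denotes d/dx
- \frac{3 x^{5}}{5}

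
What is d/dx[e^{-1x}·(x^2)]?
x \left(2 - x\right) e^{- x}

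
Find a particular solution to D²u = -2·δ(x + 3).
-|x + 3|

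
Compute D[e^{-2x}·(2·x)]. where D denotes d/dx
2 \left(1 - 2 x\right) e^{- 2 x}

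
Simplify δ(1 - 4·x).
\frac{\delta(x - 1/4)}{4}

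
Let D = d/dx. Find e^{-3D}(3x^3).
3 x^{3} - 27 x^{2} + 81 x - 81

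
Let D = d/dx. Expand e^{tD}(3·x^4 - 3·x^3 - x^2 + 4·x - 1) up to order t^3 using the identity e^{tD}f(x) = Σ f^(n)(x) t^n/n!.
t^{3} \left(12 x - 3\right) + t^{2} \left(18 x^{2} - 9 x - 1\right) + t \left(12 x^{3} - 9 x^{2} - 2 x + 4\right) + 3 x^{4} - 3 x^{3} - x^{2} + 4 x - 1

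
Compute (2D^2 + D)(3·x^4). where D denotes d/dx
12 x^{2} \left(x + 6\right)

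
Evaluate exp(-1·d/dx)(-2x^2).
- 2 x^{2} + 4 x - 2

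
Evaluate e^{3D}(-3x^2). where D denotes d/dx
- 3 x^{2} - 18 x - 27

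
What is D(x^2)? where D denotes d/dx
2 x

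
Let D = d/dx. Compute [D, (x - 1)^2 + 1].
2 x - 2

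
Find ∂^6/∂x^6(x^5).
0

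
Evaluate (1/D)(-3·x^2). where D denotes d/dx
- x^{3}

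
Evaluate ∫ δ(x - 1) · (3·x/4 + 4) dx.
\frac{19}{4}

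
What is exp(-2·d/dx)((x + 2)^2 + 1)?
x^{2} + 1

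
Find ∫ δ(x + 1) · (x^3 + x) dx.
-2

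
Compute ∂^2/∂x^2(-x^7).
- 42 x^{5}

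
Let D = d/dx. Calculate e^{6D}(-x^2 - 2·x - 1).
- x^{2} - 14 x - 49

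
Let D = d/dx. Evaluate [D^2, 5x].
10D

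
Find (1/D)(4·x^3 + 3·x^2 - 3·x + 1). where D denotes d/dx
x^{4} + x^{3} - \frac{3 x^{2}}{2} + x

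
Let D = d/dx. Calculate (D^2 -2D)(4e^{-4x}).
96 e^{- 4 x}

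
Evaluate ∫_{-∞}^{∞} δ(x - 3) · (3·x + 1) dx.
10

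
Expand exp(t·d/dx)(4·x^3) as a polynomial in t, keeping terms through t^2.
4 x \left(3 t^{2} + 3 t x + x^{2}\right)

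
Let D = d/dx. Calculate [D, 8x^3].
24 x^{2}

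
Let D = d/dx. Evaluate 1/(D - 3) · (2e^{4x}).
2 e^{4 x}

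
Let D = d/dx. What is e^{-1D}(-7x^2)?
- 7 x^{2} + 14 x - 7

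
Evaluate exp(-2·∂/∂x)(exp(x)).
e^{x - 2}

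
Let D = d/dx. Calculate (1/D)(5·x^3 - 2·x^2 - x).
\frac{5 x^{4}}{4} - \frac{2 x^{3}}{3} - \frac{x^{2}}{2}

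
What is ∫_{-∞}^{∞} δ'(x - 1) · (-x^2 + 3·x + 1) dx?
-1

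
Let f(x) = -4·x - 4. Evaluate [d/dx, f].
-4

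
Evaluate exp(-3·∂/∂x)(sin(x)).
\sin{\left(x - 3 \right)}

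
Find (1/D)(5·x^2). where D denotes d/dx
\frac{5 x^{3}}{3}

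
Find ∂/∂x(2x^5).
10 x^{4}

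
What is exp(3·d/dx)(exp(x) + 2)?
e^{x + 3} + 2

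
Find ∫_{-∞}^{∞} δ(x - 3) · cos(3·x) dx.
\cos{\left(9 \right)}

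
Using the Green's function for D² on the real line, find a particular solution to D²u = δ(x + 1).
\frac{|x + 1|}{2}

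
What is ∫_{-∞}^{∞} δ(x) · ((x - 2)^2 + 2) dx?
6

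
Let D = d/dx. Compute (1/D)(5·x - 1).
\frac{5 x^{2}}{2} - x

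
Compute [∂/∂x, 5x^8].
40 x^{7}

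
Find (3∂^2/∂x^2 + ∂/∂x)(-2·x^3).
6 x \left(- x - 6\right)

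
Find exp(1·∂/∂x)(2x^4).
2 x^{4} + 8 x^{3} + 12 x^{2} + 8 x + 2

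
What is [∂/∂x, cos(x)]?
- \sin{\left(x \right)}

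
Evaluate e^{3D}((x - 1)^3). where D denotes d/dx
x^{3} + 6 x^{2} + 12 x + 8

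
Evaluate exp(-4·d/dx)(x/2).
\frac{x}{2} - 2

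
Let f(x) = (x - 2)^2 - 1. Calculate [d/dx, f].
2 x - 4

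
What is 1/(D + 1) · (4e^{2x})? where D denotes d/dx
\frac{4 e^{2 x}}{3}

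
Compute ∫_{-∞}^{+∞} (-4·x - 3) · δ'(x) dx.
4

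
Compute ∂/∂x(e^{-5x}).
- 5 e^{- 5 x}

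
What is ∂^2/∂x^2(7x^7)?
294 x^{5}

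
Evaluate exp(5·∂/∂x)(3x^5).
3 x^{5} + 75 x^{4} + 750 x^{3} + 3750 x^{2} + 9375 x + 9375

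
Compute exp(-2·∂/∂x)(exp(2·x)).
e^{2 x - 4}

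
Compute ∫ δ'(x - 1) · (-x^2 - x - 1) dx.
3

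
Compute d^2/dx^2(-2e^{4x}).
- 32 e^{4 x}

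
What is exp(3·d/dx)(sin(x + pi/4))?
\sin{\left(x + \frac{\pi}{4} + 3 \right)}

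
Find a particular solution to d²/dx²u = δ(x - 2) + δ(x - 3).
\frac{|x - 2|}{2} + \frac{|x - 3|}{2}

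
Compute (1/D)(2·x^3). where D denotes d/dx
\frac{x^{4}}{2}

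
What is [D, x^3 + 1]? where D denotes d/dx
3 x^{2}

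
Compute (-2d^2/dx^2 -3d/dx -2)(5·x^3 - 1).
- 10 x^{3} - 45 x^{2} - 60 x + 2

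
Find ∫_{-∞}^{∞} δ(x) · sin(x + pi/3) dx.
\frac{\sqrt{3}}{2}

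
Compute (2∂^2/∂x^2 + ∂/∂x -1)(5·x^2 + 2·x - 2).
- 5 x^{2} + 8 x + 24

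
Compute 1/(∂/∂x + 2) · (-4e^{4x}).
- \frac{2 e^{4 x}}{3}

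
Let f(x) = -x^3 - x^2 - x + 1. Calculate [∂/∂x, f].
- 3 x^{2} - 2 x - 1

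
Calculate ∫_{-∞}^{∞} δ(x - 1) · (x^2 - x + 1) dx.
1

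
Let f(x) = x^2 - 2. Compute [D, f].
2 x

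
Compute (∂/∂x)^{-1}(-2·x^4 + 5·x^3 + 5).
- \frac{2 x^{5}}{5} + \frac{5 x^{4}}{4} + 5 x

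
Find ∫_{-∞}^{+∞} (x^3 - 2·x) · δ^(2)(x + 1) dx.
-6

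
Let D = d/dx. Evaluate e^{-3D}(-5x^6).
- 5 x^{6} + 90 x^{5} - 675 x^{4} + 2700 x^{3} - 6075 x^{2} + 7290 x - 3645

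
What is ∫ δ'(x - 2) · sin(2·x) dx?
- 2 \cos{\left(4 \right)}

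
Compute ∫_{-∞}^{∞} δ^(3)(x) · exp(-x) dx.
1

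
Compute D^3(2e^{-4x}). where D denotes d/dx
- 128 e^{- 4 x}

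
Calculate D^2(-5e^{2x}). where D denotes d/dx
- 20 e^{2 x}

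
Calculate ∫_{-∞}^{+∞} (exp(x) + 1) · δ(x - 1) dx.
1 + e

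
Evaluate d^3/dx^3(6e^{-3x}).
- 162 e^{- 3 x}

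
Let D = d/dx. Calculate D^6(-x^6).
-720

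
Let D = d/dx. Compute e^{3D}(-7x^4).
- 7 x^{4} - 84 x^{3} - 378 x^{2} - 756 x - 567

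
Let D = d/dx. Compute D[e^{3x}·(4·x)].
\left(12 x + 4\right) e^{3 x}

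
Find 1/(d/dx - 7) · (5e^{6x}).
- 5 e^{6 x}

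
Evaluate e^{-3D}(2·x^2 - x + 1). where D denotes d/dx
2 x^{2} - 13 x + 22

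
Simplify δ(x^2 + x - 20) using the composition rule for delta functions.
\frac{\delta(x + 5) + \delta(x - 4)}{9}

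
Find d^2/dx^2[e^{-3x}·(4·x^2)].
4 \left(9 x^{2} - 12 x + 2\right) e^{- 3 x}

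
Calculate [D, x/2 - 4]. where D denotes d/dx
\frac{1}{2}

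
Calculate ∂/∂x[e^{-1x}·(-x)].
\left(x - 1\right) e^{- x}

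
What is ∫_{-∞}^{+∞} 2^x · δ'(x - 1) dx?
- \log{\left(4 \right)}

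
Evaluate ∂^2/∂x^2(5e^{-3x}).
45 e^{- 3 x}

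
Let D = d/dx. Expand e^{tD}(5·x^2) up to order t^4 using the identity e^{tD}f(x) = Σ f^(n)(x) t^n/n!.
5 t^{2} + 10 t x + 5 x^{2}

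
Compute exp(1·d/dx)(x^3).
x^{3} + 3 x^{2} + 3 x + 1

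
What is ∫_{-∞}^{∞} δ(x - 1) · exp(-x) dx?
e^{-1}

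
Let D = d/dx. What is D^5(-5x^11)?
- 277200 x^{6}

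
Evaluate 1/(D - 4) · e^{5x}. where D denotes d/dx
e^{5 x}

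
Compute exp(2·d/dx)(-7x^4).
- 7 x^{4} - 56 x^{3} - 168 x^{2} - 224 x - 112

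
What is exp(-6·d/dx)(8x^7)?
8 x^{7} - 336 x^{6} + 6048 x^{5} - 60480 x^{4} + 362880 x^{3} - 1306368 x^{2} + 2612736 x - 2239488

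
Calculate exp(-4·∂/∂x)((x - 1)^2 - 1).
x^{2} - 10 x + 24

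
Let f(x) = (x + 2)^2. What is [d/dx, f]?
2 x + 4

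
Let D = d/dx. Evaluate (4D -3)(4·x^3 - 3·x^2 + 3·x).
- 12 x^{3} + 57 x^{2} - 33 x + 12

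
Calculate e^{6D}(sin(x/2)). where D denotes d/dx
\sin{\left(\frac{x}{2} + 3 \right)}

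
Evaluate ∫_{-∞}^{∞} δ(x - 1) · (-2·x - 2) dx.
-4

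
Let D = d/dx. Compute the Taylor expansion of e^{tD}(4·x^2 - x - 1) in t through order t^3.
4 t^{2} + t \left(8 x - 1\right) + 4 x^{2} - x - 1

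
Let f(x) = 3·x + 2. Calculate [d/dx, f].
3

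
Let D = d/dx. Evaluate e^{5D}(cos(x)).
\cos{\left(x + 5 \right)}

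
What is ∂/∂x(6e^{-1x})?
- 6 e^{- x}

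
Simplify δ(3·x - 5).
\frac{\delta(x - 5/3)}{3}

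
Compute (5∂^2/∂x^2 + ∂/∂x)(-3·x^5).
15 x^{3} \left(- x - 20\right)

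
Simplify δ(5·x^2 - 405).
\frac{\delta(x - 9) + \delta(x + 9)}{90}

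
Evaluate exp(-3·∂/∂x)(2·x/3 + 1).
\frac{2 x}{3} - 1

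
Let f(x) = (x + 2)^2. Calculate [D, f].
2 x + 4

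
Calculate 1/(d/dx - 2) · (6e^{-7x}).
- \frac{2 e^{- 7 x}}{3}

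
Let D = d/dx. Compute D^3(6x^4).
144 x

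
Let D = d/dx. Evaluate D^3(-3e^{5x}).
- 375 e^{5 x}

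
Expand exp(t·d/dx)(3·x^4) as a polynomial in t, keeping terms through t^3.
3 x \left(4 t^{3} + 6 t^{2} x + 4 t x^{2} + x^{3}\right)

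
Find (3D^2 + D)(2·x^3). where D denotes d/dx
6 x \left(x + 6\right)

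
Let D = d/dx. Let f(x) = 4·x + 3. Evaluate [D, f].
4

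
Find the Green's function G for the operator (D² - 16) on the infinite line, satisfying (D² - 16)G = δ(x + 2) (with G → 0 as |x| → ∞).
-\frac{e^{-4|x + 2|}}{8}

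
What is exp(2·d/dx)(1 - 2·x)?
- 2 x - 3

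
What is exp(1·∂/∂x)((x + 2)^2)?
x^{2} + 6 x + 9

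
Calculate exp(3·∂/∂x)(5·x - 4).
5 x + 11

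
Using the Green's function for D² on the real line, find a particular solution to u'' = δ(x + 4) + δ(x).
\frac{|x + 4|}{2} + \frac{|x|}{2}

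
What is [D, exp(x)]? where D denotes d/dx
e^{x}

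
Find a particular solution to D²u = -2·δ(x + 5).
-|x + 5|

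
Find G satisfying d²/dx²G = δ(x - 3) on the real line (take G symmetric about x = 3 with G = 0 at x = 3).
\frac{|x - 3|}{2}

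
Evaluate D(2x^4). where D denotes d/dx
8 x^{3}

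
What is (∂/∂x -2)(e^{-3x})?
- 5 e^{- 3 x}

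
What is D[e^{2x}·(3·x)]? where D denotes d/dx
\left(6 x + 3\right) e^{2 x}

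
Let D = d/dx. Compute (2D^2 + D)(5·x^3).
15 x \left(x + 4\right)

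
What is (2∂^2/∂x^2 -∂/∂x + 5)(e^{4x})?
33 e^{4 x}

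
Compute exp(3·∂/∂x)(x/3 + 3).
\frac{x}{3} + 4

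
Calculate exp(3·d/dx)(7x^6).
7 x^{6} + 126 x^{5} + 945 x^{4} + 3780 x^{3} + 8505 x^{2} + 10206 x + 5103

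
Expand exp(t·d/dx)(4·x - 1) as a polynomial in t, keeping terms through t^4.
4 t + 4 x - 1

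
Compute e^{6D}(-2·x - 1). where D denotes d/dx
- 2 x - 13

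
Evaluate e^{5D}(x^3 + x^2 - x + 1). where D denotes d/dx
x^{3} + 16 x^{2} + 84 x + 146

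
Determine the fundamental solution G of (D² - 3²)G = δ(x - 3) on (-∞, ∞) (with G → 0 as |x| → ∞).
-\frac{e^{-3|x - 3|}}{6}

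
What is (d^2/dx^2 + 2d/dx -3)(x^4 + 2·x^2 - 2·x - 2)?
- 3 x^{4} + 8 x^{3} + 6 x^{2} + 14 x + 6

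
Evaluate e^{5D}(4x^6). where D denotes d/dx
4 x^{6} + 120 x^{5} + 1500 x^{4} + 10000 x^{3} + 37500 x^{2} + 75000 x + 62500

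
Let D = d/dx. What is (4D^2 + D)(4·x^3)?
12 x \left(x + 8\right)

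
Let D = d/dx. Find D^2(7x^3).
42 x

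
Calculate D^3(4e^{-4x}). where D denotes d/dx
- 256 e^{- 4 x}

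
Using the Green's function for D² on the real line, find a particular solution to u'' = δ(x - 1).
\frac{|x - 1|}{2}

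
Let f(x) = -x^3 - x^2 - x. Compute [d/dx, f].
- 3 x^{2} - 2 x - 1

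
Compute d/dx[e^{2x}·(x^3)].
x^{2} \left(2 x + 3\right) e^{2 x}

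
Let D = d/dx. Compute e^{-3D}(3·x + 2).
3 x - 7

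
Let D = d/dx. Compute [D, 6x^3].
18 x^{2}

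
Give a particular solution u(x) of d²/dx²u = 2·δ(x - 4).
|x - 4|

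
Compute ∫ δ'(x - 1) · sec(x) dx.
- \tan{\left(1 \right)} \sec{\left(1 \right)}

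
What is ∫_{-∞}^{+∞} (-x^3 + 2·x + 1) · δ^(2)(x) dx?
0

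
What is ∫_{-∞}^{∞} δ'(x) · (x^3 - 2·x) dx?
2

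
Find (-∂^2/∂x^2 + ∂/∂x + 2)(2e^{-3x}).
- 20 e^{- 3 x}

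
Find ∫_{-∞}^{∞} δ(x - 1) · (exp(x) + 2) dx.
2 + e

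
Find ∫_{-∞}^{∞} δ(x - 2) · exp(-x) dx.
e^{-2}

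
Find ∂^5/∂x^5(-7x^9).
- 105840 x^{4}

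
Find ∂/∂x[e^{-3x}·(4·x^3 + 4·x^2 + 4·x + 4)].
4 \left(- 3 x^{3} - x - 2\right) e^{- 3 x}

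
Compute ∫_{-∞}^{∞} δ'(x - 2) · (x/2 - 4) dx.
- \frac{1}{2}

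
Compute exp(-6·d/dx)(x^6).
x^{6} - 36 x^{5} + 540 x^{4} - 4320 x^{3} + 19440 x^{2} - 46656 x + 46656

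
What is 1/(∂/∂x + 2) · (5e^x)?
\frac{5 e^{x}}{3}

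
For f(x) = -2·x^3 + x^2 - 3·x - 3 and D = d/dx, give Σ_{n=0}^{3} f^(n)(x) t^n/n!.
- 2 t^{3} - t^{2} \left(6 x - 1\right) - t \left(6 x^{2} - 2 x + 3\right) - 2 x^{3} + x^{2} - 3 x - 3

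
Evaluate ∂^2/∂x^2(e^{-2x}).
4 e^{- 2 x}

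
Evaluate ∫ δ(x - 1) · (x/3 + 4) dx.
\frac{13}{3}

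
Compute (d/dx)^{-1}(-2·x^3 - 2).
- \frac{x^{4}}{2} - 2 x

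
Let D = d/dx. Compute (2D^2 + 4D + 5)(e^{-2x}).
5 e^{- 2 x}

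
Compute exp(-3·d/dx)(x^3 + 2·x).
x^{3} - 9 x^{2} + 29 x - 33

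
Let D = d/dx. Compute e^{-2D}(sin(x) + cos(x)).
\sqrt{2} \cos{\left(- x + \frac{\pi}{4} + 2 \right)}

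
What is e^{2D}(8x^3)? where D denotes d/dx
8 x^{3} + 48 x^{2} + 96 x + 64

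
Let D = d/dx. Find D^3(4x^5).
240 x^{2}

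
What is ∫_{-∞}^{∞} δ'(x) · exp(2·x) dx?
-2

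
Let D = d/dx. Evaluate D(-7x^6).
- 42 x^{5}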